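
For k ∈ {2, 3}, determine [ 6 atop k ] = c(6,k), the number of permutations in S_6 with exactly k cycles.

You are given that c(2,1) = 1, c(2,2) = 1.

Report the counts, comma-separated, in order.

row 3: T[3][1]=2·1+0=2  T[3][2]=2·1+1=3  T[3][3]=2·0+1=1
row 4: T[4][1]=3·2+0=6  T[4][2]=3·3+2=11  T[4][3]=3·1+3=6
row 5: T[5][1]=4·6+0=24  T[5][2]=4·11+6=50  T[5][3]=4·6+11=35
row 6: T[6][2]=5·50+24=274  T[6][3]=5·35+50=225
Read c(6,2) = 274, c(6,3) = 225.

274, 225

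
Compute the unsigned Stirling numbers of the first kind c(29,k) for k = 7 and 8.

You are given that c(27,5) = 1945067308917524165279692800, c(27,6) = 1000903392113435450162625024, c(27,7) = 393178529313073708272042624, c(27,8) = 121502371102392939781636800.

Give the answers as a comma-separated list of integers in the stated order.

354237722035840197377888292864, 114481515057741551880042390144

i=28: T(28,6)=1945067308917524165279692800+27·1000903392113435450162625024=28969458895980281319670568448 | T(28,7)=1000903392113435450162625024+27·393178529313073708272042624=11616723683566425573507775872 | T(28,8)=393178529313073708272042624+27·121502371102392939781636800=3673742549077683082376236224
i=29: T(29,7)=28969458895980281319670568448+28·11616723683566425573507775872=354237722035840197377888292864 | T(29,8)=11616723683566425573507775872+28·3673742549077683082376236224=114481515057741551880042390144
Read c(29,7) = 354237722035840197377888292864, c(29,8) = 114481515057741551880042390144.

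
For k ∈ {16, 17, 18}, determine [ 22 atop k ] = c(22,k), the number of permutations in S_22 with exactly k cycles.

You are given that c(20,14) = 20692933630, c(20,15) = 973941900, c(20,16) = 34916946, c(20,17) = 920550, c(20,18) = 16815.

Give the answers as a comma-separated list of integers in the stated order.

75289668850, 2792167686, 79721796

i=21: T(21,15)=20692933630+20·973941900=40171771630 | T(21,16)=973941900+20·34916946=1672280820 | T(21,17)=34916946+20·920550=53327946 | T(21,18)=920550+20·16815=1256850
i=22: T(22,16)=40171771630+21·1672280820=75289668850 | T(22,17)=1672280820+21·53327946=2792167686 | T(22,18)=53327946+21·1256850=79721796
Read c(22,16) = 75289668850, c(22,17) = 2792167686, c(22,18) = 79721796.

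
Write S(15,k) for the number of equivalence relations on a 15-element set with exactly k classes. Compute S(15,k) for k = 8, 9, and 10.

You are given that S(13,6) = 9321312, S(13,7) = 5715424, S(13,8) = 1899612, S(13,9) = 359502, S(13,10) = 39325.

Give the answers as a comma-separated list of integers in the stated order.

row 14: T[14][7]=7·5715424+9321312=49329280  T[14][8]=8·1899612+5715424=20912320  T[14][9]=9·359502+1899612=5135130  T[14][10]=10·39325+359502=752752
row 15: T[15][8]=8·20912320+49329280=216627840  T[15][9]=9·5135130+20912320=67128490  T[15][10]=10·752752+5135130=12662650
Read S(15,8) = 216627840, S(15,9) = 67128490, S(15,10) = 12662650.

216627840, 67128490, 12662650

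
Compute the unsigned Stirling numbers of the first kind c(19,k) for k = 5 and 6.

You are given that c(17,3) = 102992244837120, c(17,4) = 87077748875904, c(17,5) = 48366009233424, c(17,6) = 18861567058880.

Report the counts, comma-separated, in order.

row 18: T[18][4]=17·87077748875904+102992244837120=1583313975727488  T[18][5]=17·48366009233424+87077748875904=909299905844112  T[18][6]=17·18861567058880+48366009233424=369012649234384
row 19: T[19][5]=18·909299905844112+1583313975727488=17950712280921504  T[19][6]=18·369012649234384+909299905844112=7551527592063024
Read c(19,5) = 17950712280921504, c(19,6) = 7551527592063024.

17950712280921504, 7551527592063024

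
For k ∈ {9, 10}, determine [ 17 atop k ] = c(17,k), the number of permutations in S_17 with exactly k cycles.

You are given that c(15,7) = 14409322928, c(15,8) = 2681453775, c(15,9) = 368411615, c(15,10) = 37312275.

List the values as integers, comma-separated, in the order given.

row 16: T[16][8]=15·2681453775+14409322928=54631129553  T[16][9]=15·368411615+2681453775=8207628000  T[16][10]=15·37312275+368411615=928095740
row 17: T[17][9]=16·8207628000+54631129553=185953177553  T[17][10]=16·928095740+8207628000=23057159840
Read c(17,9) = 185953177553, c(17,10) = 23057159840.

185953177553, 23057159840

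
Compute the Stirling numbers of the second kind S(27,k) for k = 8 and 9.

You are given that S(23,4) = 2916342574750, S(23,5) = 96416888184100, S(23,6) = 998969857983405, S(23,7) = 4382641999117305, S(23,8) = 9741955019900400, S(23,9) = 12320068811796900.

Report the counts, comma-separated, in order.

row 24: T[24][5]=5·96416888184100+2916342574750=485000783495250  T[24][6]=6·998969857983405+96416888184100=6090236036084530  T[24][7]=7·4382641999117305+998969857983405=31677463851804540  T[24][8]=8·9741955019900400+4382641999117305=82318282158320505  T[24][9]=9·12320068811796900+9741955019900400=120622574326072500
row 25: T[25][6]=6·6090236036084530+485000783495250=37026417000002430  T[25][7]=7·31677463851804540+6090236036084530=227832482998716310  T[25][8]=8·82318282158320505+31677463851804540=690223721118368580  T[25][9]=9·120622574326072500+82318282158320505=1167921451092973005
row 26: T[26][7]=7·227832482998716310+37026417000002430=1631853797991016600  T[26][8]=8·690223721118368580+227832482998716310=5749622251945664950  T[26][9]=9·1167921451092973005+690223721118368580=11201516780955125625
row 27: T[27][8]=8·5749622251945664950+1631853797991016600=47628831813556336200  T[27][9]=9·11201516780955125625+5749622251945664950=106563273280541795575
Read S(27,8) = 47628831813556336200, S(27,9) = 106563273280541795575.

47628831813556336200, 106563273280541795575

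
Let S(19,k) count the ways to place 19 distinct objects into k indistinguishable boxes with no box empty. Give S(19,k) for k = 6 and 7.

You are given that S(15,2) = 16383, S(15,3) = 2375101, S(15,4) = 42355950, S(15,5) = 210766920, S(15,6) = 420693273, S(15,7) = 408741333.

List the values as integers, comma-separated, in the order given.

[16] T[16,3]:3*2375101+16383=7141686 · T[16,4]:4*42355950+2375101=171798901 · T[16,5]:5*210766920+42355950=1096190550 · T[16,6]:6*420693273+210766920=2734926558 · T[16,7]:7*408741333+420693273=3281882604
[17] T[17,4]:4*171798901+7141686=694337290 · T[17,5]:5*1096190550+171798901=5652751651 · T[17,6]:6*2734926558+1096190550=17505749898 · T[17,7]:7*3281882604+2734926558=25708104786
[18] T[18,5]:5*5652751651+694337290=28958095545 · T[18,6]:6*17505749898+5652751651=110687251039 · T[18,7]:7*25708104786+17505749898=197462483400
[19] T[19,6]:6*110687251039+28958095545=693081601779 · T[19,7]:7*197462483400+110687251039=1492924634839
Read S(19,6) = 693081601779, S(19,7) = 1492924634839.

693081601779, 1492924634839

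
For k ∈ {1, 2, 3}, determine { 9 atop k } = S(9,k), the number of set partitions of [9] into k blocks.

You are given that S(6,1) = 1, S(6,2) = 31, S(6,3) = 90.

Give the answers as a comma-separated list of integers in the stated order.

1, 255, 3025

r7: T_7,1=1×1+0=1; T_7,2=2×31+1=63; T_7,3=3×90+31=301
r8: T_8,1=1×1+0=1; T_8,2=2×63+1=127; T_8,3=3×301+63=966
r9: T_9,1=1×1+0=1; T_9,2=2×127+1=255; T_9,3=3×966+127=3025
Read S(9,1) = 1, S(9,2) = 255, S(9,3) = 3025.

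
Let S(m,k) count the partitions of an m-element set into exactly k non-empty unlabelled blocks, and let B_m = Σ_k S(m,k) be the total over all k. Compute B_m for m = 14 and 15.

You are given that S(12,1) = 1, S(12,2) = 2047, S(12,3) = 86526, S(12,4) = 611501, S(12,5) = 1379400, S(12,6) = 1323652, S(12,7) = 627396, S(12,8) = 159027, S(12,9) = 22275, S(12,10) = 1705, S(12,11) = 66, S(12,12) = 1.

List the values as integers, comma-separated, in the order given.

r13: T_13,1=1×1+0=1; T_13,2=2×2047+1=4095; T_13,3=3×86526+2047=261625; T_13,4=4×611501+86526=2532530; T_13,5=5×1379400+611501=7508501; T_13,6=6×1323652+1379400=9321312; T_13,7=7×627396+1323652=5715424; T_13,8=8×159027+627396=1899612; T_13,9=9×22275+159027=359502; T_13,10=10×1705+22275=39325; T_13,11=11×66+1705=2431; T_13,12=12×1+66=78; T_13,13=13×0+1=1
r14: T_14,1=1×1+0=1; T_14,2=2×4095+1=8191; T_14,3=3×261625+4095=788970; T_14,4=4×2532530+261625=10391745; T_14,5=5×7508501+2532530=40075035; T_14,6=6×9321312+7508501=63436373; T_14,7=7×5715424+9321312=49329280; T_14,8=8×1899612+5715424=20912320; T_14,9=9×359502+1899612=5135130; T_14,10=10×39325+359502=752752; T_14,11=11×2431+39325=66066; T_14,12=12×78+2431=3367; T_14,13=13×1+78=91; T_14,14=14×0+1=1
r15: T_15,1=1×1+0=1; T_15,2=2×8191+1=16383; T_15,3=3×788970+8191=2375101; T_15,4=4×10391745+788970=42355950; T_15,5=5×40075035+10391745=210766920; T_15,6=6×63436373+40075035=420693273; T_15,7=7×49329280+63436373=408741333; T_15,8=8×20912320+49329280=216627840; T_15,9=9×5135130+20912320=67128490; T_15,10=10×752752+5135130=12662650; T_15,11=11×66066+752752=1479478; T_15,12=12×3367+66066=106470; T_15,13=13×91+3367=4550; T_15,14=14×1+91=105; T_15,15=15×0+1=1
B_14 = ΣS(14,k) = 1+8191+788970+10391745+40075035+63436373+49329280+20912320+5135130+752752+66066+3367+91+1 = 190899322
B_15 = ΣS(15,k) = 1+16383+2375101+42355950+210766920+420693273+408741333+216627840+67128490+12662650+1479478+106470+4550+105+1 = 1382958545

190899322, 1382958545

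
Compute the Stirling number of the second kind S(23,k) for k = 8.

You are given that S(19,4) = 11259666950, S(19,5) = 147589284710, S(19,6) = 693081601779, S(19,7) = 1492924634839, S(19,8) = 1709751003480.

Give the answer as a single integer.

r20: T_20,5=5×147589284710+11259666950=749206090500; T_20,6=6×693081601779+147589284710=4306078895384; T_20,7=7×1492924634839+693081601779=11143554045652; T_20,8=8×1709751003480+1492924634839=15170932662679
r21: T_21,6=6×4306078895384+749206090500=26585679462804; T_21,7=7×11143554045652+4306078895384=82310957214948; T_21,8=8×15170932662679+11143554045652=132511015347084
r22: T_22,7=7×82310957214948+26585679462804=602762379967440; T_22,8=8×132511015347084+82310957214948=1142399079991620
r23: T_23,8=8×1142399079991620+602762379967440=9741955019900400
Read S(23,8) = 9741955019900400.

9741955019900400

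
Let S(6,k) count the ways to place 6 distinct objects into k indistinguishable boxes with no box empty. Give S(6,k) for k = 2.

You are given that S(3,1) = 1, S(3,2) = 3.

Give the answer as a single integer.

[4] T[4,1]:1*1+0=1 · T[4,2]:2*3+1=7
[5] T[5,1]:1*1+0=1 · T[5,2]:2*7+1=15
[6] T[6,2]:2*15+1=31
Read S(6,2) = 31.

31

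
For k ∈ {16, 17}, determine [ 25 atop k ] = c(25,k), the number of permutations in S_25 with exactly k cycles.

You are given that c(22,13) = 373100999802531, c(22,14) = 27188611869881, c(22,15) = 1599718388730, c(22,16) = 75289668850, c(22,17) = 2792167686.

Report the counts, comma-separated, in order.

[23] T[23,14]:22*27188611869881+373100999802531=971250460939913 · T[23,15]:22*1599718388730+27188611869881=62382416421941 · T[23,16]:22*75289668850+1599718388730=3256091103430 · T[23,17]:22*2792167686+75289668850=136717357942
[24] T[24,15]:23*62382416421941+971250460939913=2406046038644556 · T[24,16]:23*3256091103430+62382416421941=137272511800831 · T[24,17]:23*136717357942+3256091103430=6400590336096
[25] T[25,16]:24*137272511800831+2406046038644556=5700586321864500 · T[25,17]:24*6400590336096+137272511800831=290886679867135
Read c(25,16) = 5700586321864500, c(25,17) = 290886679867135.

5700586321864500, 290886679867135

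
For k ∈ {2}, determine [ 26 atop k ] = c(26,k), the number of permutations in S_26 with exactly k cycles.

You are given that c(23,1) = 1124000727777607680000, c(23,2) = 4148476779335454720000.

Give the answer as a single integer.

59190128811701203599360000

i=24: T(24,1)=0+23·1124000727777607680000=25852016738884976640000 | T(24,2)=1124000727777607680000+23·4148476779335454720000=96538966652493066240000
i=25: T(25,1)=0+24·25852016738884976640000=620448401733239439360000 | T(25,2)=25852016738884976640000+24·96538966652493066240000=2342787216398718566400000
i=26: T(26,2)=620448401733239439360000+25·2342787216398718566400000=59190128811701203599360000
Read c(26,2) = 59190128811701203599360000.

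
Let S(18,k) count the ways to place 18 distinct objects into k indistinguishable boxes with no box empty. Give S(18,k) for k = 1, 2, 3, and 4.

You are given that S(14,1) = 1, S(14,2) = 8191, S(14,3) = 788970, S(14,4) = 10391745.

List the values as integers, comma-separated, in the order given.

r15: T_15,1=1×1+0=1; T_15,2=2×8191+1=16383; T_15,3=3×788970+8191=2375101; T_15,4=4×10391745+788970=42355950
r16: T_16,1=1×1+0=1; T_16,2=2×16383+1=32767; T_16,3=3×2375101+16383=7141686; T_16,4=4×42355950+2375101=171798901
r17: T_17,1=1×1+0=1; T_17,2=2×32767+1=65535; T_17,3=3×7141686+32767=21457825; T_17,4=4×171798901+7141686=694337290
r18: T_18,1=1×1+0=1; T_18,2=2×65535+1=131071; T_18,3=3×21457825+65535=64439010; T_18,4=4×694337290+21457825=2798806985
Read S(18,1) = 1, S(18,2) = 131071, S(18,3) = 64439010, S(18,4) = 2798806985.

1, 131071, 64439010, 2798806985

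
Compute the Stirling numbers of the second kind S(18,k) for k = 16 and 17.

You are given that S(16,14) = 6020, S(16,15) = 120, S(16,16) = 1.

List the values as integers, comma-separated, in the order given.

[17] T[17,15]:15*120+6020=7820 · T[17,16]:16*1+120=136 · T[17,17]:17*0+1=1
[18] T[18,16]:16*136+7820=9996 · T[18,17]:17*1+136=153
Read S(18,16) = 9996, S(18,17) = 153.

9996, 153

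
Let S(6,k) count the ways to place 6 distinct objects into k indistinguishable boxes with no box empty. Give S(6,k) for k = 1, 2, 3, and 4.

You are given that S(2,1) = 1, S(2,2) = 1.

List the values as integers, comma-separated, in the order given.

1, 31, 90, 65

[3] T[3,1]:1*1+0=1 · T[3,2]:2*1+1=3 · T[3,3]:3*0+1=1
[4] T[4,1]:1*1+0=1 · T[4,2]:2*3+1=7 · T[4,3]:3*1+3=6 · T[4,4]:4*0+1=1
[5] T[5,1]:1*1+0=1 · T[5,2]:2*7+1=15 · T[5,3]:3*6+7=25 · T[5,4]:4*1+6=10
[6] T[6,1]:1*1+0=1 · T[6,2]:2*15+1=31 · T[6,3]:3*25+15=90 · T[6,4]:4*10+25=65
Read S(6,1) = 1, S(6,2) = 31, S(6,3) = 90, S(6,4) = 65.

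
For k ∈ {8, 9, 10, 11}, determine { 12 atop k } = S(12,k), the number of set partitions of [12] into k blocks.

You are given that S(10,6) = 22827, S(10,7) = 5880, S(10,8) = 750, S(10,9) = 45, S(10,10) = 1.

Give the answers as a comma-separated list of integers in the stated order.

159027, 22275, 1705, 66

r11: T_11,7=7×5880+22827=63987; T_11,8=8×750+5880=11880; T_11,9=9×45+750=1155; T_11,10=10×1+45=55; T_11,11=11×0+1=1
r12: T_12,8=8×11880+63987=159027; T_12,9=9×1155+11880=22275; T_12,10=10×55+1155=1705; T_12,11=11×1+55=66
Read S(12,8) = 159027, S(12,9) = 22275, S(12,10) = 1705, S(12,11) = 66.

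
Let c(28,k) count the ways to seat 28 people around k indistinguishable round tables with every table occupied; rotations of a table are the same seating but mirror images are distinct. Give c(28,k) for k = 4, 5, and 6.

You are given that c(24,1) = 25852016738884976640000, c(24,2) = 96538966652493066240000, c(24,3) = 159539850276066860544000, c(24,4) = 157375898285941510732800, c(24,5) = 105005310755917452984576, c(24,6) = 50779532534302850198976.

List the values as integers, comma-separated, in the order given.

77226989703299075087834112000, 55278125307966865191587481600, 28969458895980281319670568448

i=25: T(25,1)=0+24·25852016738884976640000=620448401733239439360000 | T(25,2)=25852016738884976640000+24·96538966652493066240000=2342787216398718566400000 | T(25,3)=96538966652493066240000+24·159539850276066860544000=3925495373278097719296000 | T(25,4)=159539850276066860544000+24·157375898285941510732800=3936561409138663118131200 | T(25,5)=157375898285941510732800+24·105005310755917452984576=2677503356427960382362624 | T(25,6)=105005310755917452984576+24·50779532534302850198976=1323714091579185857760000
i=26: T(26,2)=620448401733239439360000+25·2342787216398718566400000=59190128811701203599360000 | T(26,3)=2342787216398718566400000+25·3925495373278097719296000=100480171548351161548800000 | T(26,4)=3925495373278097719296000+25·3936561409138663118131200=102339530601744675672576000 | T(26,5)=3936561409138663118131200+25·2677503356427960382362624=70874145319837672677196800 | T(26,6)=2677503356427960382362624+25·1323714091579185857760000=35770355645907606826362624
i=27: T(27,3)=59190128811701203599360000+26·100480171548351161548800000=2671674589068831403868160000 | T(27,4)=100480171548351161548800000+26·102339530601744675672576000=2761307967193712729035776000 | T(27,5)=102339530601744675672576000+26·70874145319837672677196800=1945067308917524165279692800 | T(27,6)=70874145319837672677196800+26·35770355645907606826362624=1000903392113435450162625024
i=28: T(28,4)=2671674589068831403868160000+27·2761307967193712729035776000=77226989703299075087834112000 | T(28,5)=2761307967193712729035776000+27·1945067308917524165279692800=55278125307966865191587481600 | T(28,6)=1945067308917524165279692800+27·1000903392113435450162625024=28969458895980281319670568448
Read c(28,4) = 77226989703299075087834112000, c(28,5) = 55278125307966865191587481600, c(28,6) = 28969458895980281319670568448.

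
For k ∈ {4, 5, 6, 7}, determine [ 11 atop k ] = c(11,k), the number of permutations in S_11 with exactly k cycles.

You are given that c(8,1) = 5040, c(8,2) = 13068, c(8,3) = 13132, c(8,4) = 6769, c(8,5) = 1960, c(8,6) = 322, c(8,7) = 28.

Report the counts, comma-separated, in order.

row 9: T[9][2]=8·13068+5040=109584  T[9][3]=8·13132+13068=118124  T[9][4]=8·6769+13132=67284  T[9][5]=8·1960+6769=22449  T[9][6]=8·322+1960=4536  T[9][7]=8·28+322=546
row 10: T[10][3]=9·118124+109584=1172700  T[10][4]=9·67284+118124=723680  T[10][5]=9·22449+67284=269325  T[10][6]=9·4536+22449=63273  T[10][7]=9·546+4536=9450
row 11: T[11][4]=10·723680+1172700=8409500  T[11][5]=10·269325+723680=3416930  T[11][6]=10·63273+269325=902055  T[11][7]=10·9450+63273=157773
Read c(11,4) = 8409500, c(11,5) = 3416930, c(11,6) = 902055, c(11,7) = 157773.

8409500, 3416930, 902055, 157773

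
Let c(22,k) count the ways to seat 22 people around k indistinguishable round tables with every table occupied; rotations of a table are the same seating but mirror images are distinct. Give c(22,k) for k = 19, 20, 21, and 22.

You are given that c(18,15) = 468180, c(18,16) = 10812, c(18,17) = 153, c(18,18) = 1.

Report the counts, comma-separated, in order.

1689765, 25025, 231, 1

row 19: T[19][16]=18·10812+468180=662796  T[19][17]=18·153+10812=13566  T[19][18]=18·1+153=171  T[19][19]=18·0+1=1
row 20: T[20][17]=19·13566+662796=920550  T[20][18]=19·171+13566=16815  T[20][19]=19·1+171=190  T[20][20]=19·0+1=1
row 21: T[21][18]=20·16815+920550=1256850  T[21][19]=20·190+16815=20615  T[21][20]=20·1+190=210  T[21][21]=20·0+1=1
row 22: T[22][19]=21·20615+1256850=1689765  T[22][20]=21·210+20615=25025  T[22][21]=21·1+210=231  T[22][22]=21·0+1=1
Read c(22,19) = 1689765, c(22,20) = 25025, c(22,21) = 231, c(22,22) = 1.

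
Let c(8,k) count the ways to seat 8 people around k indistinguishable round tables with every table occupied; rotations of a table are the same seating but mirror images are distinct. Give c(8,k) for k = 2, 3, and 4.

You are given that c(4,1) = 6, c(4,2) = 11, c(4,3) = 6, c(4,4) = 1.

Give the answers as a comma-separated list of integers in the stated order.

13068, 13132, 6769

i=5: T(5,1)=0+4·6=24 | T(5,2)=6+4·11=50 | T(5,3)=11+4·6=35 | T(5,4)=6+4·1=10
i=6: T(6,1)=0+5·24=120 | T(6,2)=24+5·50=274 | T(6,3)=50+5·35=225 | T(6,4)=35+5·10=85
i=7: T(7,1)=0+6·120=720 | T(7,2)=120+6·274=1764 | T(7,3)=274+6·225=1624 | T(7,4)=225+6·85=735
i=8: T(8,2)=720+7·1764=13068 | T(8,3)=1764+7·1624=13132 | T(8,4)=1624+7·735=6769
Read c(8,2) = 13068, c(8,3) = 13132, c(8,4) = 6769.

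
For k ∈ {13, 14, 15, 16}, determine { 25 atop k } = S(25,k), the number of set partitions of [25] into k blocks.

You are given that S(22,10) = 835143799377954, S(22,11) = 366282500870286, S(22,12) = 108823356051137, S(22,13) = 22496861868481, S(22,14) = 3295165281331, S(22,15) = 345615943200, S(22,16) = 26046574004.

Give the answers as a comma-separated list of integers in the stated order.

row 23: T[23][11]=11·366282500870286+835143799377954=4864251308951100  T[23][12]=12·108823356051137+366282500870286=1672162773483930  T[23][13]=13·22496861868481+108823356051137=401282560341390  T[23][14]=14·3295165281331+22496861868481=68629175807115  T[23][15]=15·345615943200+3295165281331=8479404429331  T[23][16]=16·26046574004+345615943200=762361127264
row 24: T[24][12]=12·1672162773483930+4864251308951100=24930204590758260  T[24][13]=13·401282560341390+1672162773483930=6888836057922000  T[24][14]=14·68629175807115+401282560341390=1362091021641000  T[24][15]=15·8479404429331+68629175807115=195820242247080  T[24][16]=16·762361127264+8479404429331=20677182465555
row 25: T[25][13]=13·6888836057922000+24930204590758260=114485073343744260  T[25][14]=14·1362091021641000+6888836057922000=25958110360896000  T[25][15]=15·195820242247080+1362091021641000=4299394655347200  T[25][16]=16·20677182465555+195820242247080=526655161695960
Read S(25,13) = 114485073343744260, S(25,14) = 25958110360896000, S(25,15) = 4299394655347200, S(25,16) = 526655161695960.

114485073343744260, 25958110360896000, 4299394655347200, 526655161695960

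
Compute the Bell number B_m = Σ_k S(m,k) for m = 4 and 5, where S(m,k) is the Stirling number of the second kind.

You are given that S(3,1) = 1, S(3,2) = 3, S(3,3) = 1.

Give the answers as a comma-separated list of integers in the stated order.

15, 52

r4: T_4,1=1×1+0=1; T_4,2=2×3+1=7; T_4,3=3×1+3=6; T_4,4=4×0+1=1
r5: T_5,1=1×1+0=1; T_5,2=2×7+1=15; T_5,3=3×6+7=25; T_5,4=4×1+6=10; T_5,5=5×0+1=1
B_4 = ΣS(4,k) = 1+7+6+1 = 15
B_5 = ΣS(5,k) = 1+15+25+10+1 = 52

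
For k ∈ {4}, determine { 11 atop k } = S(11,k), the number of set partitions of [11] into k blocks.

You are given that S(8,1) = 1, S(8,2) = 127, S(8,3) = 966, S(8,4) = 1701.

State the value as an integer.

145750

row 9: T[9][2]=2·127+1=255  T[9][3]=3·966+127=3025  T[9][4]=4·1701+966=7770
row 10: T[10][3]=3·3025+255=9330  T[10][4]=4·7770+3025=34105
row 11: T[11][4]=4·34105+9330=145750
Read S(11,4) = 145750.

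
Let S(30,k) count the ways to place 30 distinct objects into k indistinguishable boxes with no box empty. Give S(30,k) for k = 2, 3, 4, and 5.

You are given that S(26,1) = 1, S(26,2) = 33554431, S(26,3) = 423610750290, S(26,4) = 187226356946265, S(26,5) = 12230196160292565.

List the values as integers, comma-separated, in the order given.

@27  (27,1):1·1+0→1, (27,2):33554431·2+1→67108863, (27,3):423610750290·3+33554431→1270865805301, (27,4):187226356946265·4+423610750290→749329038535350, (27,5):12230196160292565·5+187226356946265→61338207158409090
@28  (28,1):1·1+0→1, (28,2):67108863·2+1→134217727, (28,3):1270865805301·3+67108863→3812664524766, (28,4):749329038535350·4+1270865805301→2998587019946701, (28,5):61338207158409090·5+749329038535350→307440364830580800
@29  (29,1):1·1+0→1, (29,2):134217727·2+1→268435455, (29,3):3812664524766·3+134217727→11438127792025, (29,4):2998587019946701·4+3812664524766→11998160744311570, (29,5):307440364830580800·5+2998587019946701→1540200411172850701
@30  (30,2):268435455·2+1→536870911, (30,3):11438127792025·3+268435455→34314651811530, (30,4):11998160744311570·4+11438127792025→48004081105038305, (30,5):1540200411172850701·5+11998160744311570→7713000216608565075
Read S(30,2) = 536870911, S(30,3) = 34314651811530, S(30,4) = 48004081105038305, S(30,5) = 7713000216608565075.

536870911, 34314651811530, 48004081105038305, 7713000216608565075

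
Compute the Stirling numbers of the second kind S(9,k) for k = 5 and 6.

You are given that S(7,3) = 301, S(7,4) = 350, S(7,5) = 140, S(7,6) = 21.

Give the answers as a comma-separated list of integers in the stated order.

6951, 2646

row 8: T[8][4]=4·350+301=1701  T[8][5]=5·140+350=1050  T[8][6]=6·21+140=266
row 9: T[9][5]=5·1050+1701=6951  T[9][6]=6·266+1050=2646
Read S(9,5) = 6951, S(9,6) = 2646.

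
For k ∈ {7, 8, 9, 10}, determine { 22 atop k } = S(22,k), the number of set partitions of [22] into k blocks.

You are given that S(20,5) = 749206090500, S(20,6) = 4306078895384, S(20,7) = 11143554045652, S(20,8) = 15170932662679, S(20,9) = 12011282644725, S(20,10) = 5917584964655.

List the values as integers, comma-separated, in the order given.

r21: T_21,6=6×4306078895384+749206090500=26585679462804; T_21,7=7×11143554045652+4306078895384=82310957214948; T_21,8=8×15170932662679+11143554045652=132511015347084; T_21,9=9×12011282644725+15170932662679=123272476465204; T_21,10=10×5917584964655+12011282644725=71187132291275
r22: T_22,7=7×82310957214948+26585679462804=602762379967440; T_22,8=8×132511015347084+82310957214948=1142399079991620; T_22,9=9×123272476465204+132511015347084=1241963303533920; T_22,10=10×71187132291275+123272476465204=835143799377954
Read S(22,7) = 602762379967440, S(22,8) = 1142399079991620, S(22,9) = 1241963303533920, S(22,10) = 835143799377954.

602762379967440, 1142399079991620, 1241963303533920, 835143799377954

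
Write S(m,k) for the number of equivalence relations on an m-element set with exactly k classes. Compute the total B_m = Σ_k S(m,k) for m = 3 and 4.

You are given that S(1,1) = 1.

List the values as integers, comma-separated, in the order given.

5, 15

i=2: T(2,1)=0+1·1=1 | T(2,2)=1+2·0=1
i=3: T(3,1)=0+1·1=1 | T(3,2)=1+2·1=3 | T(3,3)=1+3·0=1
i=4: T(4,1)=0+1·1=1 | T(4,2)=1+2·3=7 | T(4,3)=3+3·1=6 | T(4,4)=1+4·0=1
B_3 = ΣS(3,k) = 1+3+1 = 5
B_4 = ΣS(4,k) = 1+7+6+1 = 15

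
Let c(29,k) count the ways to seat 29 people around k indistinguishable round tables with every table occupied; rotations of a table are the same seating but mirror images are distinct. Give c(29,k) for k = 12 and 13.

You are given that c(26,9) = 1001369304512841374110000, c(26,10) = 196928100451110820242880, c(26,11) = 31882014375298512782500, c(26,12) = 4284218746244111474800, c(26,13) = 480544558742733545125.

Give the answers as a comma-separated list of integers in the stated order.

170857232541629621904997080, 21590257290787088602515180

r27: T_27,10=26×196928100451110820242880+1001369304512841374110000=6121499916241722700424880; T_27,11=26×31882014375298512782500+196928100451110820242880=1025860474208872152587880; T_27,12=26×4284218746244111474800+31882014375298512782500=143271701777645411127300; T_27,13=26×480544558742733545125+4284218746244111474800=16778377273555183648050
r28: T_28,11=27×1025860474208872152587880+6121499916241722700424880=33819732719881270820297640; T_28,12=27×143271701777645411127300+1025860474208872152587880=4894196422205298253024980; T_28,13=27×16778377273555183648050+143271701777645411127300=596287888163635369624650
r29: T_29,12=28×4894196422205298253024980+33819732719881270820297640=170857232541629621904997080; T_29,13=28×596287888163635369624650+4894196422205298253024980=21590257290787088602515180
Read c(29,12) = 170857232541629621904997080, c(29,13) = 21590257290787088602515180.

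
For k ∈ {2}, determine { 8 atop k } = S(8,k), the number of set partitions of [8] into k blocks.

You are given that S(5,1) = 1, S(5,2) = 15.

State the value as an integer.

[6] T[6,1]:1*1+0=1 · T[6,2]:2*15+1=31
[7] T[7,1]:1*1+0=1 · T[7,2]:2*31+1=63
[8] T[8,2]:2*63+1=127
Read S(8,2) = 127.

127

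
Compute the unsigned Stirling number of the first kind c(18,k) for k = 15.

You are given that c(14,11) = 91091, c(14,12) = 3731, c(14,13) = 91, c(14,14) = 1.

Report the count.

468180

[15] T[15,12]:14*3731+91091=143325 · T[15,13]:14*91+3731=5005 · T[15,14]:14*1+91=105 · T[15,15]:14*0+1=1
[16] T[16,13]:15*5005+143325=218400 · T[16,14]:15*105+5005=6580 · T[16,15]:15*1+105=120
[17] T[17,14]:16*6580+218400=323680 · T[17,15]:16*120+6580=8500
[18] T[18,15]:17*8500+323680=468180
Read c(18,15) = 468180.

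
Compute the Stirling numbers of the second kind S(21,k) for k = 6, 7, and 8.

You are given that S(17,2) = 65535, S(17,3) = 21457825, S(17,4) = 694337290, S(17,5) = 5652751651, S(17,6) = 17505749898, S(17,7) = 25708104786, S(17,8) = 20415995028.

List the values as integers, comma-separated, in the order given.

[18] T[18,3]:3*21457825+65535=64439010 · T[18,4]:4*694337290+21457825=2798806985 · T[18,5]:5*5652751651+694337290=28958095545 · T[18,6]:6*17505749898+5652751651=110687251039 · T[18,7]:7*25708104786+17505749898=197462483400 · T[18,8]:8*20415995028+25708104786=189036065010
[19] T[19,4]:4*2798806985+64439010=11259666950 · T[19,5]:5*28958095545+2798806985=147589284710 · T[19,6]:6*110687251039+28958095545=693081601779 · T[19,7]:7*197462483400+110687251039=1492924634839 · T[19,8]:8*189036065010+197462483400=1709751003480
[20] T[20,5]:5*147589284710+11259666950=749206090500 · T[20,6]:6*693081601779+147589284710=4306078895384 · T[20,7]:7*1492924634839+693081601779=11143554045652 · T[20,8]:8*1709751003480+1492924634839=15170932662679
[21] T[21,6]:6*4306078895384+749206090500=26585679462804 · T[21,7]:7*11143554045652+4306078895384=82310957214948 · T[21,8]:8*15170932662679+11143554045652=132511015347084
Read S(21,6) = 26585679462804, S(21,7) = 82310957214948, S(21,8) = 132511015347084.

26585679462804, 82310957214948, 132511015347084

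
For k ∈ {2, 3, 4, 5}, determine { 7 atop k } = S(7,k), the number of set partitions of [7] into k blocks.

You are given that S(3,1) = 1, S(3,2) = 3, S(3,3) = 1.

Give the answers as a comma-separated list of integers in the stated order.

[4] T[4,1]:1*1+0=1 · T[4,2]:2*3+1=7 · T[4,3]:3*1+3=6 · T[4,4]:4*0+1=1
[5] T[5,1]:1*1+0=1 · T[5,2]:2*7+1=15 · T[5,3]:3*6+7=25 · T[5,4]:4*1+6=10 · T[5,5]:5*0+1=1
[6] T[6,1]:1*1+0=1 · T[6,2]:2*15+1=31 · T[6,3]:3*25+15=90 · T[6,4]:4*10+25=65 · T[6,5]:5*1+10=15
[7] T[7,2]:2*31+1=63 · T[7,3]:3*90+31=301 · T[7,4]:4*65+90=350 · T[7,5]:5*15+65=140
Read S(7,2) = 63, S(7,3) = 301, S(7,4) = 350, S(7,5) = 140.

63, 301, 350, 140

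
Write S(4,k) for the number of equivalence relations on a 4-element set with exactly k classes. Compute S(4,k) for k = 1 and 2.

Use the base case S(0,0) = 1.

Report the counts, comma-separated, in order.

@1  (1,1):0·1+1→1
@2  (2,1):1·1+0→1, (2,2):0·2+1→1
@3  (3,1):1·1+0→1, (3,2):1·2+1→3
@4  (4,1):1·1+0→1, (4,2):3·2+1→7
Read S(4,1) = 1, S(4,2) = 7.

1, 7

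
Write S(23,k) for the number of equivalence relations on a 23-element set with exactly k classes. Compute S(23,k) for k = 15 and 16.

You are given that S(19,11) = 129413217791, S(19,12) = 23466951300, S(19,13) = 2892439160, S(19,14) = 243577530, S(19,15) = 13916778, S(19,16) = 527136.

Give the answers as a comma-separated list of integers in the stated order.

r20: T_20,12=12×23466951300+129413217791=411016633391; T_20,13=13×2892439160+23466951300=61068660380; T_20,14=14×243577530+2892439160=6302524580; T_20,15=15×13916778+243577530=452329200; T_20,16=16×527136+13916778=22350954
r21: T_21,13=13×61068660380+411016633391=1204909218331; T_21,14=14×6302524580+61068660380=149304004500; T_21,15=15×452329200+6302524580=13087462580; T_21,16=16×22350954+452329200=809944464
r22: T_22,14=14×149304004500+1204909218331=3295165281331; T_22,15=15×13087462580+149304004500=345615943200; T_22,16=16×809944464+13087462580=26046574004
r23: T_23,15=15×345615943200+3295165281331=8479404429331; T_23,16=16×26046574004+345615943200=762361127264
Read S(23,15) = 8479404429331, S(23,16) = 762361127264.

8479404429331, 762361127264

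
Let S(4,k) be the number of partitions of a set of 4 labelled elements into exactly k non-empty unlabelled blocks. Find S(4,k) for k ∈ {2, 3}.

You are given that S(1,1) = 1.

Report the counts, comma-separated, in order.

7, 6

[2] T[2,1]:1*1+0=1 · T[2,2]:2*0+1=1
[3] T[3,1]:1*1+0=1 · T[3,2]:2*1+1=3 · T[3,3]:3*0+1=1
[4] T[4,2]:2*3+1=7 · T[4,3]:3*1+3=6
Read S(4,2) = 7, S(4,3) = 6.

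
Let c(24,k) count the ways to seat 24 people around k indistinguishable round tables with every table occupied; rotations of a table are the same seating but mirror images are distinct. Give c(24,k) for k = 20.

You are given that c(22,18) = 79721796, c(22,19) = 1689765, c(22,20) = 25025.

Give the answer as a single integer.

r23: T_23,19=22×1689765+79721796=116896626; T_23,20=22×25025+1689765=2240315
r24: T_24,20=23×2240315+116896626=168423871
Read c(24,20) = 168423871.

168423871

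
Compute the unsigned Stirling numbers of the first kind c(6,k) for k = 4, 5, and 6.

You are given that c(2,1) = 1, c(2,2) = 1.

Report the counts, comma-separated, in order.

@3  (3,1):1·2+0→2, (3,2):1·2+1→3, (3,3):0·2+1→1
@4  (4,2):3·3+2→11, (4,3):1·3+3→6, (4,4):0·3+1→1
@5  (5,3):6·4+11→35, (5,4):1·4+6→10, (5,5):0·4+1→1
@6  (6,4):10·5+35→85, (6,5):1·5+10→15, (6,6):0·5+1→1
Read c(6,4) = 85, c(6,5) = 15, c(6,6) = 1.

85, 15, 1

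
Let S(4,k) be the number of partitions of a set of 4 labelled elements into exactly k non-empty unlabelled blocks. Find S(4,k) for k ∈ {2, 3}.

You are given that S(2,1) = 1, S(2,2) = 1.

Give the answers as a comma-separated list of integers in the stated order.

@3  (3,1):1·1+0→1, (3,2):1·2+1→3, (3,3):0·3+1→1
@4  (4,2):3·2+1→7, (4,3):1·3+3→6
Read S(4,2) = 7, S(4,3) = 6.

7, 6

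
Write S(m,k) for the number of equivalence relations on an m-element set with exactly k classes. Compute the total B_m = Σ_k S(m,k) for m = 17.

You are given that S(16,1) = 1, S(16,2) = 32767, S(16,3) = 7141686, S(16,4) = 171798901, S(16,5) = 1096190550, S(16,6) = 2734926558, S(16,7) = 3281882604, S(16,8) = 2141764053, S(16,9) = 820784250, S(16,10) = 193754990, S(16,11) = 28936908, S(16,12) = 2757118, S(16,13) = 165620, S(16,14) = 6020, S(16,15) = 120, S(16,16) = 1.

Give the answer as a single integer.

82864869804

[17] T[17,1]:1*1+0=1 · T[17,2]:2*32767+1=65535 · T[17,3]:3*7141686+32767=21457825 · T[17,4]:4*171798901+7141686=694337290 · T[17,5]:5*1096190550+171798901=5652751651 · T[17,6]:6*2734926558+1096190550=17505749898 · T[17,7]:7*3281882604+2734926558=25708104786 · T[17,8]:8*2141764053+3281882604=20415995028 · T[17,9]:9*820784250+2141764053=9528822303 · T[17,10]:10*193754990+820784250=2758334150 · T[17,11]:11*28936908+193754990=512060978 · T[17,12]:12*2757118+28936908=62022324 · T[17,13]:13*165620+2757118=4910178 · T[17,14]:14*6020+165620=249900 · T[17,15]:15*120+6020=7820 · T[17,16]:16*1+120=136 · T[17,17]:17*0+1=1
B_17 = ΣS(17,k) = 1+65535+21457825+694337290+5652751651+17505749898+25708104786+20415995028+9528822303+2758334150+512060978+62022324+4910178+249900+7820+136+1 = 82864869804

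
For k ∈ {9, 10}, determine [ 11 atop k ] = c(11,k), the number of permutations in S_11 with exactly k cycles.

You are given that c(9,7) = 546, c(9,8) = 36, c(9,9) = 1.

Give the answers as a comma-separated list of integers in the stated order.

[10] T[10,8]:9*36+546=870 · T[10,9]:9*1+36=45 · T[10,10]:9*0+1=1
[11] T[11,9]:10*45+870=1320 · T[11,10]:10*1+45=55
Read c(11,9) = 1320, c(11,10) = 55.

1320, 55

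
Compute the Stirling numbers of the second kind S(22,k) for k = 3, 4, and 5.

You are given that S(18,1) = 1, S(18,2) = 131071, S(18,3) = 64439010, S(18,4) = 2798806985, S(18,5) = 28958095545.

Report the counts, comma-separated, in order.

5228079450, 727778623825, 19137821912055

[19] T[19,1]:1*1+0=1 · T[19,2]:2*131071+1=262143 · T[19,3]:3*64439010+131071=193448101 · T[19,4]:4*2798806985+64439010=11259666950 · T[19,5]:5*28958095545+2798806985=147589284710
[20] T[20,1]:1*1+0=1 · T[20,2]:2*262143+1=524287 · T[20,3]:3*193448101+262143=580606446 · T[20,4]:4*11259666950+193448101=45232115901 · T[20,5]:5*147589284710+11259666950=749206090500
[21] T[21,2]:2*524287+1=1048575 · T[21,3]:3*580606446+524287=1742343625 · T[21,4]:4*45232115901+580606446=181509070050 · T[21,5]:5*749206090500+45232115901=3791262568401
[22] T[22,3]:3*1742343625+1048575=5228079450 · T[22,4]:4*181509070050+1742343625=727778623825 · T[22,5]:5*3791262568401+181509070050=19137821912055
Read S(22,3) = 5228079450, S(22,4) = 727778623825, S(22,5) = 19137821912055.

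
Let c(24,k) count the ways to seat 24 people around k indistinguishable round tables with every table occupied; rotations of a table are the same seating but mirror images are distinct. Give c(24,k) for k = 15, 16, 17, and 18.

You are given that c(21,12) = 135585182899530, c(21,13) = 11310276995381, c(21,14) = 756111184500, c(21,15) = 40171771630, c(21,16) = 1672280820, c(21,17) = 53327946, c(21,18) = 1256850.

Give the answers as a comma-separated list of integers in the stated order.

2406046038644556, 137272511800831, 6400590336096, 241276443496

row 22: T[22][13]=21·11310276995381+135585182899530=373100999802531  T[22][14]=21·756111184500+11310276995381=27188611869881  T[22][15]=21·40171771630+756111184500=1599718388730  T[22][16]=21·1672280820+40171771630=75289668850  T[22][17]=21·53327946+1672280820=2792167686  T[22][18]=21·1256850+53327946=79721796
row 23: T[23][14]=22·27188611869881+373100999802531=971250460939913  T[23][15]=22·1599718388730+27188611869881=62382416421941  T[23][16]=22·75289668850+1599718388730=3256091103430  T[23][17]=22·2792167686+75289668850=136717357942  T[23][18]=22·79721796+2792167686=4546047198
row 24: T[24][15]=23·62382416421941+971250460939913=2406046038644556  T[24][16]=23·3256091103430+62382416421941=137272511800831  T[24][17]=23·136717357942+3256091103430=6400590336096  T[24][18]=23·4546047198+136717357942=241276443496
Read c(24,15) = 2406046038644556, c(24,16) = 137272511800831, c(24,17) = 6400590336096, c(24,18) = 241276443496.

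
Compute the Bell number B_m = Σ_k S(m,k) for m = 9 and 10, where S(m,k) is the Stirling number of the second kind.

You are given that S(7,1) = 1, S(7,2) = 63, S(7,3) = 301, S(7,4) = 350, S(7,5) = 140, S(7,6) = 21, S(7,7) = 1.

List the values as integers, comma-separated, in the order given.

@8  (8,1):1·1+0→1, (8,2):63·2+1→127, (8,3):301·3+63→966, (8,4):350·4+301→1701, (8,5):140·5+350→1050, (8,6):21·6+140→266, (8,7):1·7+21→28, (8,8):0·8+1→1
@9  (9,1):1·1+0→1, (9,2):127·2+1→255, (9,3):966·3+127→3025, (9,4):1701·4+966→7770, (9,5):1050·5+1701→6951, (9,6):266·6+1050→2646, (9,7):28·7+266→462, (9,8):1·8+28→36, (9,9):0·9+1→1
@10  (10,1):1·1+0→1, (10,2):255·2+1→511, (10,3):3025·3+255→9330, (10,4):7770·4+3025→34105, (10,5):6951·5+7770→42525, (10,6):2646·6+6951→22827, (10,7):462·7+2646→5880, (10,8):36·8+462→750, (10,9):1·9+36→45, (10,10):0·10+1→1
B_9 = ΣS(9,k) = 1+255+3025+7770+6951+2646+462+36+1 = 21147
B_10 = ΣS(10,k) = 1+511+9330+34105+42525+22827+5880+750+45+1 = 115975

21147, 115975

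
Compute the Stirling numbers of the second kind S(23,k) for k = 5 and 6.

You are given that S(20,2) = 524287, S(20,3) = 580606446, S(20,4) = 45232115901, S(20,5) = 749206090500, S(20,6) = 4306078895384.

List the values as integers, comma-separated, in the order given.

96416888184100, 998969857983405

@21  (21,3):580606446·3+524287→1742343625, (21,4):45232115901·4+580606446→181509070050, (21,5):749206090500·5+45232115901→3791262568401, (21,6):4306078895384·6+749206090500→26585679462804
@22  (22,4):181509070050·4+1742343625→727778623825, (22,5):3791262568401·5+181509070050→19137821912055, (22,6):26585679462804·6+3791262568401→163305339345225
@23  (23,5):19137821912055·5+727778623825→96416888184100, (23,6):163305339345225·6+19137821912055→998969857983405
Read S(23,5) = 96416888184100, S(23,6) = 998969857983405.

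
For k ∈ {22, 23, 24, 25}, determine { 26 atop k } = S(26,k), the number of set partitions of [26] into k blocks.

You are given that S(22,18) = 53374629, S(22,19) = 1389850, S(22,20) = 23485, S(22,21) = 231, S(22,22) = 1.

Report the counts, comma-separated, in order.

r23: T_23,19=19×1389850+53374629=79781779; T_23,20=20×23485+1389850=1859550; T_23,21=21×231+23485=28336; T_23,22=22×1+231=253; T_23,23=23×0+1=1
r24: T_24,20=20×1859550+79781779=116972779; T_24,21=21×28336+1859550=2454606; T_24,22=22×253+28336=33902; T_24,23=23×1+253=276; T_24,24=24×0+1=1
r25: T_25,21=21×2454606+116972779=168519505; T_25,22=22×33902+2454606=3200450; T_25,23=23×276+33902=40250; T_25,24=24×1+276=300; T_25,25=25×0+1=1
r26: T_26,22=22×3200450+168519505=238929405; T_26,23=23×40250+3200450=4126200; T_26,24=24×300+40250=47450; T_26,25=25×1+300=325
Read S(26,22) = 238929405, S(26,23) = 4126200, S(26,24) = 47450, S(26,25) = 325.

238929405, 4126200, 47450, 325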